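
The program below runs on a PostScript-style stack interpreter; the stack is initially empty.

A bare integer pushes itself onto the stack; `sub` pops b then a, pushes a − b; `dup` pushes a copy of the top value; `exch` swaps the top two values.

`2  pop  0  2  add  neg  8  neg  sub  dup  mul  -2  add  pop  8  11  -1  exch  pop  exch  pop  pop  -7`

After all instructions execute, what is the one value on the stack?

2     2
pop   (empty)
0     0
2     0 2
add   2
neg   -2
8     -2 8
neg   -2 -8
sub   6
dup   6 6
mul   36
-2    36 -2
add   34
pop   (empty)
8     8
11    8 11
-1    8 11 -1
exch  8 -1 11
pop   8 -1
exch  -1 8
pop   -1
pop   (empty)
-7    -7

-7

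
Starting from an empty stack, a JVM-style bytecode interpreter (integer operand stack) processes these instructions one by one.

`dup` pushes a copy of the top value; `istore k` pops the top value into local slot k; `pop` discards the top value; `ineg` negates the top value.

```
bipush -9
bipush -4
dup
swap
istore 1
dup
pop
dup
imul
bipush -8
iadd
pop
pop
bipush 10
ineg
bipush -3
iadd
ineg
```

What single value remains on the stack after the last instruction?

13

bipush -9 -> -9
bipush -4 -> -9 -4
dup       -> -9 -4 -4
swap      -> -9 -4 -4
istore 1  -> -9 -4
dup       -> -9 -4 -4
pop       -> -9 -4
dup       -> -9 -4 -4
imul      -> -9 16
bipush -8 -> -9 16 -8
iadd      -> -9 8
pop       -> -9
pop       -> (empty)
bipush 10 -> 10
ineg      -> -10
bipush -3 -> -10 -3
iadd      -> -13
ineg      -> 13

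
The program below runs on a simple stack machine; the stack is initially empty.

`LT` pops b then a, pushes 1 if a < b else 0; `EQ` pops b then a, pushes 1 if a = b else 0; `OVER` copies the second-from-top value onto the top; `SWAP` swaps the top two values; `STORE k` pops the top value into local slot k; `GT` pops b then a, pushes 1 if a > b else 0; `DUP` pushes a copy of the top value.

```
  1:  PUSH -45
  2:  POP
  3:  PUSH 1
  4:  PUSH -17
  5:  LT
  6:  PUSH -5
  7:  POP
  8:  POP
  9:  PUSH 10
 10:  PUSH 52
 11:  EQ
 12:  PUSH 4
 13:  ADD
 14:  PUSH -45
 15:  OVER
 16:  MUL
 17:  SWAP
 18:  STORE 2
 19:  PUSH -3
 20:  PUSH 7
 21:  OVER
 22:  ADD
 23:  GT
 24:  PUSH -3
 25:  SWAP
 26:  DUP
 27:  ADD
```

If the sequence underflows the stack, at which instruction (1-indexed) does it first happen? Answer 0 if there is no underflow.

0

PUSH -45 -> [-45]
POP      -> []
PUSH 1   -> [1]
PUSH -17 -> [1, -17]
LT       -> [0]
PUSH -5  -> [0, -5]
POP      -> [0]
POP      -> []
PUSH 10  -> [10]
PUSH 52  -> [10, 52]
EQ       -> [0]
PUSH 4   -> [0, 4]
ADD      -> [4]
PUSH -45 -> [4, -45]
OVER     -> [4, -45, 4]
MUL      -> [4, -180]
SWAP     -> [-180, 4]
STORE 2  -> [-180]
PUSH -3  -> [-180, -3]
PUSH 7   -> [-180, -3, 7]
OVER     -> [-180, -3, 7, -3]
ADD      -> [-180, -3, 4]
GT       -> [-180, 0]
PUSH -3  -> [-180, 0, -3]
SWAP     -> [-180, -3, 0]
DUP      -> [-180, -3, 0, 0]
ADD      -> [-180, -3, 0]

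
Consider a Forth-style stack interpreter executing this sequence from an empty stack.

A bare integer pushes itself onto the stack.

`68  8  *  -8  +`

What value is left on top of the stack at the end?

536

68 → 68
8  → 68 8
*  → 544
-8 → 544 -8
+  → 536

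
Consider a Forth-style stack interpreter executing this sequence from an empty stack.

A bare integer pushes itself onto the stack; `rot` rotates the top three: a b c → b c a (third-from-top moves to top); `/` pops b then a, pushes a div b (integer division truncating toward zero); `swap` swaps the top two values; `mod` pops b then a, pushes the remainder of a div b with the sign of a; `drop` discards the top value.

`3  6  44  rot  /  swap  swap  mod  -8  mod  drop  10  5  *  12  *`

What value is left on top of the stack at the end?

3    -> 3
6    -> 3 6
44   -> 3 6 44
rot  -> 6 44 3
/    -> 6 14
swap -> 14 6
swap -> 6 14
mod  -> 6
-8   -> 6 -8
mod  -> 6
drop -> (empty)
10   -> 10
5    -> 10 5
*    -> 50
12   -> 50 12
*    -> 600

600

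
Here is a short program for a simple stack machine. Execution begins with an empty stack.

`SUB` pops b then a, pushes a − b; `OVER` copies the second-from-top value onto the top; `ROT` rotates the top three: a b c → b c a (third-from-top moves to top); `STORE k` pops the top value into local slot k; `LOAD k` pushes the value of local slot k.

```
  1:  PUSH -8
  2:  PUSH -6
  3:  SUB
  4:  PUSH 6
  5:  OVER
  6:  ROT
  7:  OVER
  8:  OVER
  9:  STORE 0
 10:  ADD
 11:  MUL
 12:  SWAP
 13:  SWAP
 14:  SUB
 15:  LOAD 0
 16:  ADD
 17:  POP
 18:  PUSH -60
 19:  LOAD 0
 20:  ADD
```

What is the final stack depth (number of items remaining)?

1

PUSH -8  : [-8]
PUSH -6  : [-8, -6]
SUB      : [-2]
PUSH 6   : [-2, 6]
OVER     : [-2, 6, -2]
ROT      : [6, -2, -2]
OVER     : [6, -2, -2, -2]
OVER     : [6, -2, -2, -2, -2]
STORE 0  : [6, -2, -2, -2]
ADD      : [6, -2, -4]
MUL      : [6, 8]
SWAP     : [8, 6]
SWAP     : [6, 8]
SUB      : [-2]
LOAD 0   : [-2, -2]
ADD      : [-4]
POP      : []
PUSH -60 : [-60]
LOAD 0   : [-60, -2]
ADD      : [-62]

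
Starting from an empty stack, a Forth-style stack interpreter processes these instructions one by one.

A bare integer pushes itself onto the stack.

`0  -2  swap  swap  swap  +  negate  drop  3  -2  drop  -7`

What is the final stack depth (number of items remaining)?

0       [0]
-2      [0, -2]
swap    [-2, 0]
swap    [0, -2]
swap    [-2, 0]
+       [-2]
negate  [2]
drop    []
3       [3]
-2      [3, -2]
drop    [3]
-7      [3, -7]

2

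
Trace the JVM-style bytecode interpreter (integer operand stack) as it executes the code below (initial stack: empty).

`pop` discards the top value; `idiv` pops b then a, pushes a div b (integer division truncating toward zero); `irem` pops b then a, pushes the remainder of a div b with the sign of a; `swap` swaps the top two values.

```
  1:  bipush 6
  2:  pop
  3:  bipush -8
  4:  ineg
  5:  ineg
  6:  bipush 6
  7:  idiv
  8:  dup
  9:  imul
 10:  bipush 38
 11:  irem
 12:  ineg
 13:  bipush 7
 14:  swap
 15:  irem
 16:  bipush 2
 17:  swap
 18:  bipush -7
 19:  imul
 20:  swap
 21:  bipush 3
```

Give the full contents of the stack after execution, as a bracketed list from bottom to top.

bipush 6  : [6]
pop       : []
bipush -8 : [-8]
ineg      : [8]
ineg      : [-8]
bipush 6  : [-8, 6]
idiv      : [-1]
dup       : [-1, -1]
imul      : [1]
bipush 38 : [1, 38]
irem      : [1]
ineg      : [-1]
bipush 7  : [-1, 7]
swap      : [7, -1]
irem      : [0]
bipush 2  : [0, 2]
swap      : [2, 0]
bipush -7 : [2, 0, -7]
imul      : [2, 0]
swap      : [0, 2]
bipush 3  : [0, 2, 3]

[0, 2, 3]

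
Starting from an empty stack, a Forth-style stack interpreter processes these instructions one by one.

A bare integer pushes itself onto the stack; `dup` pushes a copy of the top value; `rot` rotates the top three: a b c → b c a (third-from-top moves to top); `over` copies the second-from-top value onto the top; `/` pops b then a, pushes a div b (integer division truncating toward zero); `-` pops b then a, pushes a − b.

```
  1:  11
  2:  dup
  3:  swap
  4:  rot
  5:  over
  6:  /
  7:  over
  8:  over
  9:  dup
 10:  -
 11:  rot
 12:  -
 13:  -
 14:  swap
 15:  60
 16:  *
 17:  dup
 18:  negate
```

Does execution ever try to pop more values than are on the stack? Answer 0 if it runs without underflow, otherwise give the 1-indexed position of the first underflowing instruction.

4

11   : [11]
dup  : [11, 11]
swap : [11, 11]
rot  — needs 3 operands, stack has 2 → underflow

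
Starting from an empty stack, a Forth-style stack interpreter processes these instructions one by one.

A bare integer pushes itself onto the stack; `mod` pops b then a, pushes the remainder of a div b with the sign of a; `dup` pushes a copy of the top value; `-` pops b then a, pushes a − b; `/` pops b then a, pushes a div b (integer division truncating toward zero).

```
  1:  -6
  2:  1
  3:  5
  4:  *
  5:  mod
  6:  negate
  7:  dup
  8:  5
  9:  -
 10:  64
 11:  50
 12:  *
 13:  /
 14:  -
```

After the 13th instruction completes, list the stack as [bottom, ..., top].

[1, 0]

-6      -6
1       -6 1
5       -6 1 5
*       -6 5
mod     -1
negate  1
dup     1 1
5       1 1 5
-       1 -4
64      1 -4 64
50      1 -4 64 50
*       1 -4 3200
/       1 0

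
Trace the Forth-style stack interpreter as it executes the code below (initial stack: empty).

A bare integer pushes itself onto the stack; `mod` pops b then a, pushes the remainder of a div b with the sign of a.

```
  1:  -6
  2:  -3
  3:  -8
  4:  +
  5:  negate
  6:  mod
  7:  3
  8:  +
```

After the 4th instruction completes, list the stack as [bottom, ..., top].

[-6, -11]

-6 -> [-6]
-3 -> [-6, -3]
-8 -> [-6, -3, -8]
+  -> [-6, -11]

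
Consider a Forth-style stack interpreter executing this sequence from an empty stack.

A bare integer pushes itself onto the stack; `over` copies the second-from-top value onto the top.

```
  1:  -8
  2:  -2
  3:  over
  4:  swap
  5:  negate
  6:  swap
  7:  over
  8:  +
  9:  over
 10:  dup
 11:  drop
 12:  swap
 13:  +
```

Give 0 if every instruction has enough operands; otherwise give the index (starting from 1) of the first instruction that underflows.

0

-8     → -8
-2     → -8 -2
over   → -8 -2 -8
swap   → -8 -8 -2
negate → -8 -8 2
swap   → -8 2 -8
over   → -8 2 -8 2
+      → -8 2 -6
over   → -8 2 -6 2
dup    → -8 2 -6 2 2
drop   → -8 2 -6 2
swap   → -8 2 2 -6
+      → -8 2 -4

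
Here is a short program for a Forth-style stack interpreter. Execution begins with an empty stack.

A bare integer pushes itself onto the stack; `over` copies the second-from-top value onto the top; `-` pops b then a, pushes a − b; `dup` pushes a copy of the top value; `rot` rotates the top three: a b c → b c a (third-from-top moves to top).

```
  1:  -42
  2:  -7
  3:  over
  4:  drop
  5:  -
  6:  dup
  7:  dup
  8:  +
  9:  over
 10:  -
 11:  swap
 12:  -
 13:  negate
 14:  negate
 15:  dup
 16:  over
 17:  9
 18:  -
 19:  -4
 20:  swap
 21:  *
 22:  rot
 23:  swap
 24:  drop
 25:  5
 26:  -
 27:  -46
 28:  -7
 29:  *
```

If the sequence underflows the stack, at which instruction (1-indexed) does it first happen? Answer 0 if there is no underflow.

0

-42    : -42
-7     : -42 -7
over   : -42 -7 -42
drop   : -42 -7
-      : -35
dup    : -35 -35
dup    : -35 -35 -35
+      : -35 -70
over   : -35 -70 -35
-      : -35 -35
swap   : -35 -35
-      : 0
negate : 0
negate : 0
dup    : 0 0
over   : 0 0 0
9      : 0 0 0 9
-      : 0 0 -9
-4     : 0 0 -9 -4
swap   : 0 0 -4 -9
*      : 0 0 36
rot    : 0 36 0
swap   : 0 0 36
drop   : 0 0
5      : 0 0 5
-      : 0 -5
-46    : 0 -5 -46
-7     : 0 -5 -46 -7
*      : 0 -5 322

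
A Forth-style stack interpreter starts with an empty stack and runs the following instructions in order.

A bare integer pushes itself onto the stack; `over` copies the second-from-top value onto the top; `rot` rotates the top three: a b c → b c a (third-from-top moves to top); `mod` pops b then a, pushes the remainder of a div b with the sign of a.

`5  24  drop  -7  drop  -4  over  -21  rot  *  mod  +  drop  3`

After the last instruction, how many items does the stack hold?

5     [5]
24    [5, 24]
drop  [5]
-7    [5, -7]
drop  [5]
-4    [5, -4]
over  [5, -4, 5]
-21   [5, -4, 5, -21]
rot   [5, 5, -21, -4]
*     [5, 5, 84]
mod   [5, 5]
+     [10]
drop  []
3     [3]

1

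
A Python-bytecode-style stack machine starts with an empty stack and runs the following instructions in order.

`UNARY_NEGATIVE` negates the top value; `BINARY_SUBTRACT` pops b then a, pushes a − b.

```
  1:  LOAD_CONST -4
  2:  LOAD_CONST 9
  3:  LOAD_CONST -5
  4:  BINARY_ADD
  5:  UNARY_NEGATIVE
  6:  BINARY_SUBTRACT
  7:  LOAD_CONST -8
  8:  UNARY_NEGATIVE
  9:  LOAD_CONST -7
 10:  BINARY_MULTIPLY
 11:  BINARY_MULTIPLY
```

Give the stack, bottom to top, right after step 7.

[0, -8]

LOAD_CONST -4    -4
LOAD_CONST 9     -4 9
LOAD_CONST -5    -4 9 -5
BINARY_ADD       -4 4
UNARY_NEGATIVE   -4 -4
BINARY_SUBTRACT  0
LOAD_CONST -8    0 -8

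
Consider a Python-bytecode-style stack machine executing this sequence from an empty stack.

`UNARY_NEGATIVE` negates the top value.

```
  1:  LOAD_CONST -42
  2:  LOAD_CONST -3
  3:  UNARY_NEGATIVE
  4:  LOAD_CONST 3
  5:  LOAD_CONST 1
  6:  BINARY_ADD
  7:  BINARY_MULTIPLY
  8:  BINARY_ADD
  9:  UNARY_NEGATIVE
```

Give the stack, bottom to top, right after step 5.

[-42, 3, 3, 1]

LOAD_CONST -42 → [-42]
LOAD_CONST -3  → [-42, -3]
UNARY_NEGATIVE → [-42, 3]
LOAD_CONST 3   → [-42, 3, 3]
LOAD_CONST 1   → [-42, 3, 3, 1]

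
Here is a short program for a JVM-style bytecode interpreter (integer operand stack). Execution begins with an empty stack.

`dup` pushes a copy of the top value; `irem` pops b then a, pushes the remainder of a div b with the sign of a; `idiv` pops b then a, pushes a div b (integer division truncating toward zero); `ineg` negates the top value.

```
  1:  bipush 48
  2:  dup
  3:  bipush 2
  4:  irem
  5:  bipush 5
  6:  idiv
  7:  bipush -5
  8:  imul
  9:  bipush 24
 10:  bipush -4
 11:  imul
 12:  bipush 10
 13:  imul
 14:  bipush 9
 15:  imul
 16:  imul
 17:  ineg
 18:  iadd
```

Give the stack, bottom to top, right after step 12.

[48, 0, -96, 10]

bipush 48  [48]
dup        [48, 48]
bipush 2   [48, 48, 2]
irem       [48, 0]
bipush 5   [48, 0, 5]
idiv       [48, 0]
bipush -5  [48, 0, -5]
imul       [48, 0]
bipush 24  [48, 0, 24]
bipush -4  [48, 0, 24, -4]
imul       [48, 0, -96]
bipush 10  [48, 0, -96, 10]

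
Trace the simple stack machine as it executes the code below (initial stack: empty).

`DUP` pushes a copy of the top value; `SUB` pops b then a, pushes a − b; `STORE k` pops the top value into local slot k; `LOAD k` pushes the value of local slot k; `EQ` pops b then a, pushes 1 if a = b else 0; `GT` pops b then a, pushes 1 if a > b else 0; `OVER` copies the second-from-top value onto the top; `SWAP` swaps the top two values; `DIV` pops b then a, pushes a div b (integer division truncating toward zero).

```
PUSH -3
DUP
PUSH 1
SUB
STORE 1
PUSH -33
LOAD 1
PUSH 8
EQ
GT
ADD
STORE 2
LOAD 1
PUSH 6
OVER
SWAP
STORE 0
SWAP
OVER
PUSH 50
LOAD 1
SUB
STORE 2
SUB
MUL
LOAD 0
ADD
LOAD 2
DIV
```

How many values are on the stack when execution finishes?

1

PUSH -3  : -3
DUP      : -3 -3
PUSH 1   : -3 -3 1
SUB      : -3 -4
STORE 1  : -3
PUSH -33 : -3 -33
LOAD 1   : -3 -33 -4
PUSH 8   : -3 -33 -4 8
EQ       : -3 -33 0
GT       : -3 0
ADD      : -3
STORE 2  : (empty)
LOAD 1   : -4
PUSH 6   : -4 6
OVER     : -4 6 -4
SWAP     : -4 -4 6
STORE 0  : -4 -4
SWAP     : -4 -4
OVER     : -4 -4 -4
PUSH 50  : -4 -4 -4 50
LOAD 1   : -4 -4 -4 50 -4
SUB      : -4 -4 -4 54
STORE 2  : -4 -4 -4
SUB      : -4 0
MUL      : 0
LOAD 0   : 0 6
ADD      : 6
LOAD 2   : 6 54
DIV      : 0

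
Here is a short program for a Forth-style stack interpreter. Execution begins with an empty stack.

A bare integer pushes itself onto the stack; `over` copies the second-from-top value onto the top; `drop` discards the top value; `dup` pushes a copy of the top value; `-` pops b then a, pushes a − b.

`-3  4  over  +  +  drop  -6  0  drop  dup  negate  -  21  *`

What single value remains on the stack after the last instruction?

-3     -> [-3]
4      -> [-3, 4]
over   -> [-3, 4, -3]
+      -> [-3, 1]
+      -> [-2]
drop   -> []
-6     -> [-6]
0      -> [-6, 0]
drop   -> [-6]
dup    -> [-6, -6]
negate -> [-6, 6]
-      -> [-12]
21     -> [-12, 21]
*      -> [-252]

-252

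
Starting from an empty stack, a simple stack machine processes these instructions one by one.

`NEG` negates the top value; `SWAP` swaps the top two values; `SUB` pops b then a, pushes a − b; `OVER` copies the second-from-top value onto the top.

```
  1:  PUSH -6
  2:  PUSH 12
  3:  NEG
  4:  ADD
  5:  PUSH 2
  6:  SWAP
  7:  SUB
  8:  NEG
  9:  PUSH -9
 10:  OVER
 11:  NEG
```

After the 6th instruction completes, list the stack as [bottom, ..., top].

[2, -18]

PUSH -6 → [-6]
PUSH 12 → [-6, 12]
NEG     → [-6, -12]
ADD     → [-18]
PUSH 2  → [-18, 2]
SWAP    → [2, -18]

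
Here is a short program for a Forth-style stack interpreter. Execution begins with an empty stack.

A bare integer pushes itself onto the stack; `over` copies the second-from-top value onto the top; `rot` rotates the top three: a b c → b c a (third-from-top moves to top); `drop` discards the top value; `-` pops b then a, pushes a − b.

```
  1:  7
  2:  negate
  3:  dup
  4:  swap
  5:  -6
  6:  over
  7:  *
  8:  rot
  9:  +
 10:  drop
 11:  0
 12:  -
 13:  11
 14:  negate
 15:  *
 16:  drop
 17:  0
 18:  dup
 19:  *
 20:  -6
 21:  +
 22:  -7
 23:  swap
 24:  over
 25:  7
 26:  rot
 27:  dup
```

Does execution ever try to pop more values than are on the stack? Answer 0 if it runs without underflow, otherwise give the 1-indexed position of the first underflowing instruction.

0

7      -> 7
negate -> -7
dup    -> -7 -7
swap   -> -7 -7
-6     -> -7 -7 -6
over   -> -7 -7 -6 -7
*      -> -7 -7 42
rot    -> -7 42 -7
+      -> -7 35
drop   -> -7
0      -> -7 0
-      -> -7
11     -> -7 11
negate -> -7 -11
*      -> 77
drop   -> (empty)
0      -> 0
dup    -> 0 0
*      -> 0
-6     -> 0 -6
+      -> -6
-7     -> -6 -7
swap   -> -7 -6
over   -> -7 -6 -7
7      -> -7 -6 -7 7
rot    -> -7 -7 7 -6
dup    -> -7 -7 7 -6 -6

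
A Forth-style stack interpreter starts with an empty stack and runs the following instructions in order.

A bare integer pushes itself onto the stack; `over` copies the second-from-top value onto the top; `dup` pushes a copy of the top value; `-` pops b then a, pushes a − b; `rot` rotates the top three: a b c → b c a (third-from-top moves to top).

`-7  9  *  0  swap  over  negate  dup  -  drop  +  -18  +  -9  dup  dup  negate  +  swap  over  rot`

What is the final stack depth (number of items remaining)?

-7      [-7]
9       [-7, 9]
*       [-63]
0       [-63, 0]
swap    [0, -63]
over    [0, -63, 0]
negate  [0, -63, 0]
dup     [0, -63, 0, 0]
-       [0, -63, 0]
drop    [0, -63]
+       [-63]
-18     [-63, -18]
+       [-81]
-9      [-81, -9]
dup     [-81, -9, -9]
dup     [-81, -9, -9, -9]
negate  [-81, -9, -9, 9]
+       [-81, -9, 0]
swap    [-81, 0, -9]
over    [-81, 0, -9, 0]
rot     [-81, -9, 0, 0]

4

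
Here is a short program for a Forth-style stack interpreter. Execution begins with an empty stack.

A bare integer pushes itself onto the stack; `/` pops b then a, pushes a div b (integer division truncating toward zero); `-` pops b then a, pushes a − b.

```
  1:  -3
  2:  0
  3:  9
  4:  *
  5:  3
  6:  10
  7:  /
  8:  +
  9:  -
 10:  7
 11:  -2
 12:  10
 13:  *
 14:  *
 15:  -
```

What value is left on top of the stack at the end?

-3 → [-3]
0  → [-3, 0]
9  → [-3, 0, 9]
*  → [-3, 0]
3  → [-3, 0, 3]
10 → [-3, 0, 3, 10]
/  → [-3, 0, 0]
+  → [-3, 0]
-  → [-3]
7  → [-3, 7]
-2 → [-3, 7, -2]
10 → [-3, 7, -2, 10]
*  → [-3, 7, -20]
*  → [-3, -140]
-  → [137]

137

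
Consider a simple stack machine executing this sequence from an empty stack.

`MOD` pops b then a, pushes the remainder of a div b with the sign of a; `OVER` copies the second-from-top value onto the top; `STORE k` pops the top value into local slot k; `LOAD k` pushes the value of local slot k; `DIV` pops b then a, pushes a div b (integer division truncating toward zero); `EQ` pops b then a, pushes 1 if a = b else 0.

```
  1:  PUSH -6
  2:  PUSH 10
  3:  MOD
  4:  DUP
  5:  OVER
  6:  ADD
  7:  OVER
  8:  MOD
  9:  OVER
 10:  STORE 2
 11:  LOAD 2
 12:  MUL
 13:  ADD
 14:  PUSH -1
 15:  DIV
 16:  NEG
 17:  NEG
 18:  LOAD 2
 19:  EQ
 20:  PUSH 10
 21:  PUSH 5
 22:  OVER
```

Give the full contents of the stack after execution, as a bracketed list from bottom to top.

PUSH -6 : [-6]
PUSH 10 : [-6, 10]
MOD     : [-6]
DUP     : [-6, -6]
OVER    : [-6, -6, -6]
ADD     : [-6, -12]
OVER    : [-6, -12, -6]
MOD     : [-6, 0]
OVER    : [-6, 0, -6]
STORE 2 : [-6, 0]
LOAD 2  : [-6, 0, -6]
MUL     : [-6, 0]
ADD     : [-6]
PUSH -1 : [-6, -1]
DIV     : [6]
NEG     : [-6]
NEG     : [6]
LOAD 2  : [6, -6]
EQ      : [0]
PUSH 10 : [0, 10]
PUSH 5  : [0, 10, 5]
OVER    : [0, 10, 5, 10]

[0, 10, 5, 10]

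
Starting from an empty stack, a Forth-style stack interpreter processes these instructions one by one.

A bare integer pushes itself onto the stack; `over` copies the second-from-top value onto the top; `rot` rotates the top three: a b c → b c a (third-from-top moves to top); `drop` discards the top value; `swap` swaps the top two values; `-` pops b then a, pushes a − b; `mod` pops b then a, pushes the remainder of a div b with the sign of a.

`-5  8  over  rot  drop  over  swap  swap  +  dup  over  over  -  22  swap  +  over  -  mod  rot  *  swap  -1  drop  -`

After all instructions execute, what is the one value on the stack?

-5   : [-5]
8    : [-5, 8]
over : [-5, 8, -5]
rot  : [8, -5, -5]
drop : [8, -5]
over : [8, -5, 8]
swap : [8, 8, -5]
swap : [8, -5, 8]
+    : [8, 3]
dup  : [8, 3, 3]
over : [8, 3, 3, 3]
over : [8, 3, 3, 3, 3]
-    : [8, 3, 3, 0]
22   : [8, 3, 3, 0, 22]
swap : [8, 3, 3, 22, 0]
+    : [8, 3, 3, 22]
over : [8, 3, 3, 22, 3]
-    : [8, 3, 3, 19]
mod  : [8, 3, 3]
rot  : [3, 3, 8]
*    : [3, 24]
swap : [24, 3]
-1   : [24, 3, -1]
drop : [24, 3]
-    : [21]

21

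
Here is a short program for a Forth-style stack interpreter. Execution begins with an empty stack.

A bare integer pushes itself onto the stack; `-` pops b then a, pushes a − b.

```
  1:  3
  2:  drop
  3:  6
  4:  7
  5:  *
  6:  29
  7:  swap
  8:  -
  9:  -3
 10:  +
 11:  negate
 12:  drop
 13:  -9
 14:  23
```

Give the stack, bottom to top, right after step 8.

[-13]

3     [3]
drop  []
6     [6]
7     [6, 7]
*     [42]
29    [42, 29]
swap  [29, 42]
-     [-13]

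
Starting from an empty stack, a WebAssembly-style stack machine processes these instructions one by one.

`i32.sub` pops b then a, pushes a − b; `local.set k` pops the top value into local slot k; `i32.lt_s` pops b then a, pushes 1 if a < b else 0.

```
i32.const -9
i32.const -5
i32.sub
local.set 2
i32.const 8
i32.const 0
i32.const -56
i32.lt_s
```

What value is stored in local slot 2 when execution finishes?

i32.const -9  : -9
i32.const -5  : -9 -5
i32.sub       : -4
local.set 2   : (empty)
i32.const 8   : 8
i32.const 0   : 8 0
i32.const -56 : 8 0 -56
i32.lt_s      : 8 0

-4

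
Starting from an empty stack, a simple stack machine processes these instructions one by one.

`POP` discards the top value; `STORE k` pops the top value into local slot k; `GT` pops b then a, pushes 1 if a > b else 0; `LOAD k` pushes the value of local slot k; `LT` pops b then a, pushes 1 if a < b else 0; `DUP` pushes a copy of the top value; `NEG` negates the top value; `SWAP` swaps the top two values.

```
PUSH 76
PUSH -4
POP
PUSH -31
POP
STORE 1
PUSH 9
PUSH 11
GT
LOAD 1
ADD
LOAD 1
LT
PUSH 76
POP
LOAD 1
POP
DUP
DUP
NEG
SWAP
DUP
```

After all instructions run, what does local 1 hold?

PUSH 76  : [76]
PUSH -4  : [76, -4]
POP      : [76]
PUSH -31 : [76, -31]
POP      : [76]
STORE 1  : []
PUSH 9   : [9]
PUSH 11  : [9, 11]
GT       : [0]
LOAD 1   : [0, 76]
ADD      : [76]
LOAD 1   : [76, 76]
LT       : [0]
PUSH 76  : [0, 76]
POP      : [0]
LOAD 1   : [0, 76]
POP      : [0]
DUP      : [0, 0]
DUP      : [0, 0, 0]
NEG      : [0, 0, 0]
SWAP     : [0, 0, 0]
DUP      : [0, 0, 0, 0]

76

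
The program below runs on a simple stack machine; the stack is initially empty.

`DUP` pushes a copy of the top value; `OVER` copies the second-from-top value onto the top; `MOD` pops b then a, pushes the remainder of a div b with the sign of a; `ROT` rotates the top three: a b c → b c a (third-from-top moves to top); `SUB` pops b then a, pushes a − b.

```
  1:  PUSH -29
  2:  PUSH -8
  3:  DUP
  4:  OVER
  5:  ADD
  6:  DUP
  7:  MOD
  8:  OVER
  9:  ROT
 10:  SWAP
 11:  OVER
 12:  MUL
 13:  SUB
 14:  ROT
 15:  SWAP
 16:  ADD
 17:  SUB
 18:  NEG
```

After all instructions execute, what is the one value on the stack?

-101

PUSH -29 -> [-29]
PUSH -8  -> [-29, -8]
DUP      -> [-29, -8, -8]
OVER     -> [-29, -8, -8, -8]
ADD      -> [-29, -8, -16]
DUP      -> [-29, -8, -16, -16]
MOD      -> [-29, -8, 0]
OVER     -> [-29, -8, 0, -8]
ROT      -> [-29, 0, -8, -8]
SWAP     -> [-29, 0, -8, -8]
OVER     -> [-29, 0, -8, -8, -8]
MUL      -> [-29, 0, -8, 64]
SUB      -> [-29, 0, -72]
ROT      -> [0, -72, -29]
SWAP     -> [0, -29, -72]
ADD      -> [0, -101]
SUB      -> [101]
NEG      -> [-101]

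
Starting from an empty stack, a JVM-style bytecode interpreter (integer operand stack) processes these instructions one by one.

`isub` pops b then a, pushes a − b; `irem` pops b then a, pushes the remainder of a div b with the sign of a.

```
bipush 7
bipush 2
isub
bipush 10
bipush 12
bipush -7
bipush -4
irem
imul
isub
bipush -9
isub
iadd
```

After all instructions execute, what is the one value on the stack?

bipush 7  -> [7]
bipush 2  -> [7, 2]
isub      -> [5]
bipush 10 -> [5, 10]
bipush 12 -> [5, 10, 12]
bipush -7 -> [5, 10, 12, -7]
bipush -4 -> [5, 10, 12, -7, -4]
irem      -> [5, 10, 12, -3]
imul      -> [5, 10, -36]
isub      -> [5, 46]
bipush -9 -> [5, 46, -9]
isub      -> [5, 55]
iadd      -> [60]

60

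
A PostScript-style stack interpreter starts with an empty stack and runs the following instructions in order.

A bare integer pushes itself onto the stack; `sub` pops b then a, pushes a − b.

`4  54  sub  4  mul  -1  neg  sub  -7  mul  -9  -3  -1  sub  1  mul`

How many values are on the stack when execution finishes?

4   -> [4]
54  -> [4, 54]
sub -> [-50]
4   -> [-50, 4]
mul -> [-200]
-1  -> [-200, -1]
neg -> [-200, 1]
sub -> [-201]
-7  -> [-201, -7]
mul -> [1407]
-9  -> [1407, -9]
-3  -> [1407, -9, -3]
-1  -> [1407, -9, -3, -1]
sub -> [1407, -9, -2]
1   -> [1407, -9, -2, 1]
mul -> [1407, -9, -2]

3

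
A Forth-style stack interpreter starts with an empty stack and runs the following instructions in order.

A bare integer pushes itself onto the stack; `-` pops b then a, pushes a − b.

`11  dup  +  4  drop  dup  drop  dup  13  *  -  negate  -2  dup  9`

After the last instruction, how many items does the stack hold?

11     : 11
dup    : 11 11
+      : 22
4      : 22 4
drop   : 22
dup    : 22 22
drop   : 22
dup    : 22 22
13     : 22 22 13
*      : 22 286
-      : -264
negate : 264
-2     : 264 -2
dup    : 264 -2 -2
9      : 264 -2 -2 9

4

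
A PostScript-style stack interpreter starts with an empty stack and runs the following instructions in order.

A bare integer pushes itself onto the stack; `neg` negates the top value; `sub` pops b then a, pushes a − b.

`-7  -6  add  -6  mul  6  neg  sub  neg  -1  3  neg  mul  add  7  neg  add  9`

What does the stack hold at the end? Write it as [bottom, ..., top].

-7  : -7
-6  : -7 -6
add : -13
-6  : -13 -6
mul : 78
6   : 78 6
neg : 78 -6
sub : 84
neg : -84
-1  : -84 -1
3   : -84 -1 3
neg : -84 -1 -3
mul : -84 3
add : -81
7   : -81 7
neg : -81 -7
add : -88
9   : -88 9

[-88, 9]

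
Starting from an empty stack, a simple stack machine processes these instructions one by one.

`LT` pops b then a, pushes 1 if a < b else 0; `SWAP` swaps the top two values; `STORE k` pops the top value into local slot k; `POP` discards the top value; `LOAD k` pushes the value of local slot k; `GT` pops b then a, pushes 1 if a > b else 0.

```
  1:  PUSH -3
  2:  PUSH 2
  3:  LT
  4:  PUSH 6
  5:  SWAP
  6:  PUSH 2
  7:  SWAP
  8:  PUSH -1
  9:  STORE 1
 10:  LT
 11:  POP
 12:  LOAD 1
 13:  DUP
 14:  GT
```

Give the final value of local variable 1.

-1

PUSH -3  [-3]
PUSH 2   [-3, 2]
LT       [1]
PUSH 6   [1, 6]
SWAP     [6, 1]
PUSH 2   [6, 1, 2]
SWAP     [6, 2, 1]
PUSH -1  [6, 2, 1, -1]
STORE 1  [6, 2, 1]
LT       [6, 0]
POP      [6]
LOAD 1   [6, -1]
DUP      [6, -1, -1]
GT       [6, 0]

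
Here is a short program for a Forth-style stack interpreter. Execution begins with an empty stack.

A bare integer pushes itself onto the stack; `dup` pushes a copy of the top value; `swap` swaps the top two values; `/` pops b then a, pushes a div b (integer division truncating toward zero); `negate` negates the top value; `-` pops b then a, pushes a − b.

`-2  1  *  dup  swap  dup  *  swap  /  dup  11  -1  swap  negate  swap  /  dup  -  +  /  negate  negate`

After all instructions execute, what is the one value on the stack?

1

-2     → -2
1      → -2 1
*      → -2
dup    → -2 -2
swap   → -2 -2
dup    → -2 -2 -2
*      → -2 4
swap   → 4 -2
/      → -2
dup    → -2 -2
11     → -2 -2 11
-1     → -2 -2 11 -1
swap   → -2 -2 -1 11
negate → -2 -2 -1 -11
swap   → -2 -2 -11 -1
/      → -2 -2 11
dup    → -2 -2 11 11
-      → -2 -2 0
+      → -2 -2
/      → 1
negate → -1
negate → 1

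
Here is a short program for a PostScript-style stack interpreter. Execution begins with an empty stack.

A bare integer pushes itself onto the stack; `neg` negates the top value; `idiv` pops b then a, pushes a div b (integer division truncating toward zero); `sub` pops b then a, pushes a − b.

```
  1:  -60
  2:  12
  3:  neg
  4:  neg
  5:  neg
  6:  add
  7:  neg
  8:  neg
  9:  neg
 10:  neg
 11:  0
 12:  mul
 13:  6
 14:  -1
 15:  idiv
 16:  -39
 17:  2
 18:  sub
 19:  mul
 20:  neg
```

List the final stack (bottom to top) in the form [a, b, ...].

-60  : -60
12   : -60 12
neg  : -60 -12
neg  : -60 12
neg  : -60 -12
add  : -72
neg  : 72
neg  : -72
neg  : 72
neg  : -72
0    : -72 0
mul  : 0
6    : 0 6
-1   : 0 6 -1
idiv : 0 -6
-39  : 0 -6 -39
2    : 0 -6 -39 2
sub  : 0 -6 -41
mul  : 0 246
neg  : 0 -246

[0, -246]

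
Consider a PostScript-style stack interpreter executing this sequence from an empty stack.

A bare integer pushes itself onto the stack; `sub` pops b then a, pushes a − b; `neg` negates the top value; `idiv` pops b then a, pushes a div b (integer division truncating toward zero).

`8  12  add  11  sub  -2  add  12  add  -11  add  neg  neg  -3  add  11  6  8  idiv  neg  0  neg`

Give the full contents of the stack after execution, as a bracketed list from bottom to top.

[5, 11, 0, 0]

8     [8]
12    [8, 12]
add   [20]
11    [20, 11]
sub   [9]
-2    [9, -2]
add   [7]
12    [7, 12]
add   [19]
-11   [19, -11]
add   [8]
neg   [-8]
neg   [8]
-3    [8, -3]
add   [5]
11    [5, 11]
6     [5, 11, 6]
8     [5, 11, 6, 8]
idiv  [5, 11, 0]
neg   [5, 11, 0]
0     [5, 11, 0, 0]
neg   [5, 11, 0, 0]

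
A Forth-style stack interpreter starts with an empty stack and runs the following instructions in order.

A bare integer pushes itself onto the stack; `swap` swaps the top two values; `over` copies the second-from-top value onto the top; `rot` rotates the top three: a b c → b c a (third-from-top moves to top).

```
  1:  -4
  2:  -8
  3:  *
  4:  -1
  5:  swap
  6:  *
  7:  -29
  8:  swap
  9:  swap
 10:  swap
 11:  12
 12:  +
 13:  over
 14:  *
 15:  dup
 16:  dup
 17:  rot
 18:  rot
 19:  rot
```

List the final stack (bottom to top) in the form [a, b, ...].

[-29, 580, 580, 580]

-4   -> -4
-8   -> -4 -8
*    -> 32
-1   -> 32 -1
swap -> -1 32
*    -> -32
-29  -> -32 -29
swap -> -29 -32
swap -> -32 -29
swap -> -29 -32
12   -> -29 -32 12
+    -> -29 -20
over -> -29 -20 -29
*    -> -29 580
dup  -> -29 580 580
dup  -> -29 580 580 580
rot  -> -29 580 580 580
rot  -> -29 580 580 580
rot  -> -29 580 580 580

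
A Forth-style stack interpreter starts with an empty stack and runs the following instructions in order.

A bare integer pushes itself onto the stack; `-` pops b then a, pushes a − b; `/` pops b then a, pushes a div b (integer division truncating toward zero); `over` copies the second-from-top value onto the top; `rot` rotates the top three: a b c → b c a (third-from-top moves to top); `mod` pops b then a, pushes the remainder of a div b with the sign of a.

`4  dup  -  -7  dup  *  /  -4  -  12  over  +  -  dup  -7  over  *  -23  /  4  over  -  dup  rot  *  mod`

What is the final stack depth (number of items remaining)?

4    : [4]
dup  : [4, 4]
-    : [0]
-7   : [0, -7]
dup  : [0, -7, -7]
*    : [0, 49]
/    : [0]
-4   : [0, -4]
-    : [4]
12   : [4, 12]
over : [4, 12, 4]
+    : [4, 16]
-    : [-12]
dup  : [-12, -12]
-7   : [-12, -12, -7]
over : [-12, -12, -7, -12]
*    : [-12, -12, 84]
-23  : [-12, -12, 84, -23]
/    : [-12, -12, -3]
4    : [-12, -12, -3, 4]
over : [-12, -12, -3, 4, -3]
-    : [-12, -12, -3, 7]
dup  : [-12, -12, -3, 7, 7]
rot  : [-12, -12, 7, 7, -3]
*    : [-12, -12, 7, -21]
mod  : [-12, -12, 7]

3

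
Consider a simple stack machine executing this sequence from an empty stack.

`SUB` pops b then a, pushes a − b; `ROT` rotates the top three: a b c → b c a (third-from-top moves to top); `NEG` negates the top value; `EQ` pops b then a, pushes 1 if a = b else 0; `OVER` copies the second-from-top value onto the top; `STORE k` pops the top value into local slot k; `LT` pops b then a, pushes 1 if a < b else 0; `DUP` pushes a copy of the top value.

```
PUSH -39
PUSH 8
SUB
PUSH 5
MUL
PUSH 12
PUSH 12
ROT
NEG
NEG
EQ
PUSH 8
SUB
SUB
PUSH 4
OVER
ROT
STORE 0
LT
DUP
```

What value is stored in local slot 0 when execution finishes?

PUSH -39 → -39
PUSH 8   → -39 8
SUB      → -47
PUSH 5   → -47 5
MUL      → -235
PUSH 12  → -235 12
PUSH 12  → -235 12 12
ROT      → 12 12 -235
NEG      → 12 12 235
NEG      → 12 12 -235
EQ       → 12 0
PUSH 8   → 12 0 8
SUB      → 12 -8
SUB      → 20
PUSH 4   → 20 4
OVER     → 20 4 20
ROT      → 4 20 20
STORE 0  → 4 20
LT       → 1
DUP      → 1 1

20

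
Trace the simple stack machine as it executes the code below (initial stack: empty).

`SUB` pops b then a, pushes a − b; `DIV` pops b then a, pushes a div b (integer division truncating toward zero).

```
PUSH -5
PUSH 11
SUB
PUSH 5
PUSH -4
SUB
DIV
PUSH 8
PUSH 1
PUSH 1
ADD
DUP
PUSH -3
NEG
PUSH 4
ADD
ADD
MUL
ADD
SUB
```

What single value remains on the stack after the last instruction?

-27

PUSH -5 → -5
PUSH 11 → -5 11
SUB     → -16
PUSH 5  → -16 5
PUSH -4 → -16 5 -4
SUB     → -16 9
DIV     → -1
PUSH 8  → -1 8
PUSH 1  → -1 8 1
PUSH 1  → -1 8 1 1
ADD     → -1 8 2
DUP     → -1 8 2 2
PUSH -3 → -1 8 2 2 -3
NEG     → -1 8 2 2 3
PUSH 4  → -1 8 2 2 3 4
ADD     → -1 8 2 2 7
ADD     → -1 8 2 9
MUL     → -1 8 18
ADD     → -1 26
SUB     → -27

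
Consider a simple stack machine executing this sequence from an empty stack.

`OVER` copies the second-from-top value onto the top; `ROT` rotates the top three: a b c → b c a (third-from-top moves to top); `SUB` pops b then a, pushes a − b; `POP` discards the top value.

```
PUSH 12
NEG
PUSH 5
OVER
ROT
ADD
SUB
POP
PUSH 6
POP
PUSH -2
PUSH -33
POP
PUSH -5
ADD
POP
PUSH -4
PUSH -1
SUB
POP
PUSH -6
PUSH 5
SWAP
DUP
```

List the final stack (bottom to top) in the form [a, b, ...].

PUSH 12  : 12
NEG      : -12
PUSH 5   : -12 5
OVER     : -12 5 -12
ROT      : 5 -12 -12
ADD      : 5 -24
SUB      : 29
POP      : (empty)
PUSH 6   : 6
POP      : (empty)
PUSH -2  : -2
PUSH -33 : -2 -33
POP      : -2
PUSH -5  : -2 -5
ADD      : -7
POP      : (empty)
PUSH -4  : -4
PUSH -1  : -4 -1
SUB      : -3
POP      : (empty)
PUSH -6  : -6
PUSH 5   : -6 5
SWAP     : 5 -6
DUP      : 5 -6 -6

[5, -6, -6]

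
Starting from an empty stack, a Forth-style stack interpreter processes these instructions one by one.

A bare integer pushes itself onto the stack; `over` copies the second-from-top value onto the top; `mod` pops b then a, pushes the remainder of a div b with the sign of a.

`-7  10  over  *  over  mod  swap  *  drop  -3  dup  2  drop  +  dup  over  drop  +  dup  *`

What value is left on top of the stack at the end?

144

-7   -> [-7]
10   -> [-7, 10]
over -> [-7, 10, -7]
*    -> [-7, -70]
over -> [-7, -70, -7]
mod  -> [-7, 0]
swap -> [0, -7]
*    -> [0]
drop -> []
-3   -> [-3]
dup  -> [-3, -3]
2    -> [-3, -3, 2]
drop -> [-3, -3]
+    -> [-6]
dup  -> [-6, -6]
over -> [-6, -6, -6]
drop -> [-6, -6]
+    -> [-12]
dup  -> [-12, -12]
*    -> [144]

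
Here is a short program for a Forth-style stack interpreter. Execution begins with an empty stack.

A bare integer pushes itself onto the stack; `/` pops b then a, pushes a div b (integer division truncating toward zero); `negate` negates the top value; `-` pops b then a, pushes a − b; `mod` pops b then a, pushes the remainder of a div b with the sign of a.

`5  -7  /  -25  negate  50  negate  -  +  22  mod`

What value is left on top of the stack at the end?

5      : 5
-7     : 5 -7
/      : 0
-25    : 0 -25
negate : 0 25
50     : 0 25 50
negate : 0 25 -50
-      : 0 75
+      : 75
22     : 75 22
mod    : 9

9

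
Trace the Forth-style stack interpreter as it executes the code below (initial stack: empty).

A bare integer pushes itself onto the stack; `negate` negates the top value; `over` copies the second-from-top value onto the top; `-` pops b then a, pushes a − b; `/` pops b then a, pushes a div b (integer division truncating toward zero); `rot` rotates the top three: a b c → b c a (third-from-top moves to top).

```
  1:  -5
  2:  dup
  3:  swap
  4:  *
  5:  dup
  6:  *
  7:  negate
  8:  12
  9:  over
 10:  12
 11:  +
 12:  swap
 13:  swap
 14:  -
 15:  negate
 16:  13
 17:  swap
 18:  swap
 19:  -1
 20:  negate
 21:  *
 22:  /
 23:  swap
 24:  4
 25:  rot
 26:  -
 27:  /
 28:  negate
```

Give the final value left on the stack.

12

-5     -> -5
dup    -> -5 -5
swap   -> -5 -5
*      -> 25
dup    -> 25 25
*      -> 625
negate -> -625
12     -> -625 12
over   -> -625 12 -625
12     -> -625 12 -625 12
+      -> -625 12 -613
swap   -> -625 -613 12
swap   -> -625 12 -613
-      -> -625 625
negate -> -625 -625
13     -> -625 -625 13
swap   -> -625 13 -625
swap   -> -625 -625 13
-1     -> -625 -625 13 -1
negate -> -625 -625 13 1
*      -> -625 -625 13
/      -> -625 -48
swap   -> -48 -625
4      -> -48 -625 4
rot    -> -625 4 -48
-      -> -625 52
/      -> -12
negate -> 12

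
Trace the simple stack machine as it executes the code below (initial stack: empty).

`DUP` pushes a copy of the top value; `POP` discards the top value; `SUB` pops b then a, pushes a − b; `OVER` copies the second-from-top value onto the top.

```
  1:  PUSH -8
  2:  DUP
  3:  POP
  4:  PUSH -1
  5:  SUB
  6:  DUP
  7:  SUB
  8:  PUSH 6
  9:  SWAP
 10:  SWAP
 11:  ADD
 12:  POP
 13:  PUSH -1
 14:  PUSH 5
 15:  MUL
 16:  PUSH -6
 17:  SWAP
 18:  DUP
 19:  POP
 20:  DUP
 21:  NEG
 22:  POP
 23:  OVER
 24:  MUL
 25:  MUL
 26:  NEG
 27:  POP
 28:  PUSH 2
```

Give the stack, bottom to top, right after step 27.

[]

PUSH -8  -8
DUP      -8 -8
POP      -8
PUSH -1  -8 -1
SUB      -7
DUP      -7 -7
SUB      0
PUSH 6   0 6
SWAP     6 0
SWAP     0 6
ADD      6
POP      (empty)
PUSH -1  -1
PUSH 5   -1 5
MUL      -5
PUSH -6  -5 -6
SWAP     -6 -5
DUP      -6 -5 -5
POP      -6 -5
DUP      -6 -5 -5
NEG      -6 -5 5
POP      -6 -5
OVER     -6 -5 -6
MUL      -6 30
MUL      -180
NEG      180
POP      (empty)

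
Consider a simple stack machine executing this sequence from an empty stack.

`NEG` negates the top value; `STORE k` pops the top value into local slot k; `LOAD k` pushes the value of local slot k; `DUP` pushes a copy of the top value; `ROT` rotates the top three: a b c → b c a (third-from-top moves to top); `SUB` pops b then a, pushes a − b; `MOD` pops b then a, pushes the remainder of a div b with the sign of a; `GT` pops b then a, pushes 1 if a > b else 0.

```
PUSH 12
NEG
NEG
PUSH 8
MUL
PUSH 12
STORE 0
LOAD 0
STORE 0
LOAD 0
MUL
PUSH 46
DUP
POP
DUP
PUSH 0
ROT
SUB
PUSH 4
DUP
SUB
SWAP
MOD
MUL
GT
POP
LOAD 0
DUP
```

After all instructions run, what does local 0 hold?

PUSH 12 -> [12]
NEG     -> [-12]
NEG     -> [12]
PUSH 8  -> [12, 8]
MUL     -> [96]
PUSH 12 -> [96, 12]
STORE 0 -> [96]
LOAD 0  -> [96, 12]
STORE 0 -> [96]
LOAD 0  -> [96, 12]
MUL     -> [1152]
PUSH 46 -> [1152, 46]
DUP     -> [1152, 46, 46]
POP     -> [1152, 46]
DUP     -> [1152, 46, 46]
PUSH 0  -> [1152, 46, 46, 0]
ROT     -> [1152, 46, 0, 46]
SUB     -> [1152, 46, -46]
PUSH 4  -> [1152, 46, -46, 4]
DUP     -> [1152, 46, -46, 4, 4]
SUB     -> [1152, 46, -46, 0]
SWAP    -> [1152, 46, 0, -46]
MOD     -> [1152, 46, 0]
MUL     -> [1152, 0]
GT      -> [1]
POP     -> []
LOAD 0  -> [12]
DUP     -> [12, 12]

12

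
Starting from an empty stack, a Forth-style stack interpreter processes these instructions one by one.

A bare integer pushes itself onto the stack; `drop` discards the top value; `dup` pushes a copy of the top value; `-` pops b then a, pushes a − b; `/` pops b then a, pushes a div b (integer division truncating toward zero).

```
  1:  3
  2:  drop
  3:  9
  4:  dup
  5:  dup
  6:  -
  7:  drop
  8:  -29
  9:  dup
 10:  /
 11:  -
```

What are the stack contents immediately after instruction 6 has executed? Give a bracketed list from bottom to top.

[9, 0]

3    -> 3
drop -> (empty)
9    -> 9
dup  -> 9 9
dup  -> 9 9 9
-    -> 9 0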